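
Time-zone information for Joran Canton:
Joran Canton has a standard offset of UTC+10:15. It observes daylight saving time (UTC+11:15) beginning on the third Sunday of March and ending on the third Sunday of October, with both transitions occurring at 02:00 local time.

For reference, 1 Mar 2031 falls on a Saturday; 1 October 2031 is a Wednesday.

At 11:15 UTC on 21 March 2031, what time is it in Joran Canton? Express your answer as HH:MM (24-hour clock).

1 March 2031 is a Saturday, so the first Sunday is March 2 and the third is March 16.
1 October 2031 is a Wednesday, so the first Sunday is October 5 and the third is October 19.
At the standard offset (UTC+10:15), 11:15 UTC + 10h15m = 21:30 Joran Canton standard time.
Daylight saving runs 16 March – 19 October; the standard-time date in Joran Canton, 21 March 2031, is inside that window, so Joran Canton is at UTC+11:15.
11:15 UTC + 11h15m = 22:30 local.

22:30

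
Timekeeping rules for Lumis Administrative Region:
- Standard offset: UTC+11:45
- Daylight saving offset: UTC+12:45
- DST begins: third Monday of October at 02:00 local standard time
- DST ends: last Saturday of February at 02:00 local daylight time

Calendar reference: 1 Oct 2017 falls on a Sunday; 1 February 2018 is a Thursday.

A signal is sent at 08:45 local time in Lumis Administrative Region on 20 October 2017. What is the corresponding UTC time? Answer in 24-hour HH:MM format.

1 October 2017 is a Sunday, so the first Monday is October 2 and the third is October 16.
1 February 2018 is a Thursday, so Saturdays fall on 3, 10, 17, 24; the last is February 24.
20 October 2017 falls between 16 October 2017 and 24 February 2018, so daylight saving is in effect and Lumis Administrative Region is at UTC+12:45.
08:45 local − 12h45m = 20:00 UTC (rolling into the previous day, 19 October 2017).

20:00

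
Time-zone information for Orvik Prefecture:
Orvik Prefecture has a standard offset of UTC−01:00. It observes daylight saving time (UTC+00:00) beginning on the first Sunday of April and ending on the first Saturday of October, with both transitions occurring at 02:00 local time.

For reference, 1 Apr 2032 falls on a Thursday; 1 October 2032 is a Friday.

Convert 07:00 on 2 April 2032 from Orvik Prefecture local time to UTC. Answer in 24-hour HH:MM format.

08:00

1 April 2032 is a Thursday, so the first Sunday is April 4.
1 October 2032 is a Friday, so the first Saturday is October 2.
Daylight saving runs 4 April – 2 October; 2 April 2032 is outside that window, so Orvik Prefecture is on standard time at UTC−01:00.
07:00 local + 1h = 08:00 UTC.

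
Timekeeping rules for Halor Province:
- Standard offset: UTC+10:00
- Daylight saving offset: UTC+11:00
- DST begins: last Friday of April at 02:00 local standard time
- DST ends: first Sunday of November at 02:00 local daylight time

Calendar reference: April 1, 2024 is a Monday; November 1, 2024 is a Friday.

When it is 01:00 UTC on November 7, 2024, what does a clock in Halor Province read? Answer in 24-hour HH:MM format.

11:00

1 April 2024 is a Monday, so Fridays fall on 5, 12, 19, 26; the last is April 26.
1 November 2024 is a Friday, so the first Sunday is November 3.
At the standard offset (UTC+10:00), 01:00 UTC + 10h = 11:00 Halor Province standard time.
The standard-time date in Halor Province, November 7, 2024, does not fall between 26 April and 3 November, so daylight saving is not in effect and Halor Province is at UTC+10:00.
01:00 UTC + 10h = 11:00 local.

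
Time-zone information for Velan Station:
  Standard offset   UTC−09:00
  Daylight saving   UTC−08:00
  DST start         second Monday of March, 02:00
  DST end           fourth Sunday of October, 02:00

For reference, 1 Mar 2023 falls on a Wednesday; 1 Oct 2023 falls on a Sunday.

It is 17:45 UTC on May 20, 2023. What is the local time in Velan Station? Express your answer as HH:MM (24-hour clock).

09:45

1 March 2023 is a Wednesday, so the first Monday is March 6 and the second is March 13.
1 October 2023 is a Sunday, so the first Sunday is October 1 and the fourth is October 22.
At the standard offset (UTC−09:00), 17:45 UTC − 9h = 08:45 Velan Station standard time.
Daylight saving runs 13 March – 22 October; the standard-time date in Velan Station, May 20, 2023, is inside that window, so Velan Station is at UTC−08:00.
17:45 UTC − 8h = 09:45 local.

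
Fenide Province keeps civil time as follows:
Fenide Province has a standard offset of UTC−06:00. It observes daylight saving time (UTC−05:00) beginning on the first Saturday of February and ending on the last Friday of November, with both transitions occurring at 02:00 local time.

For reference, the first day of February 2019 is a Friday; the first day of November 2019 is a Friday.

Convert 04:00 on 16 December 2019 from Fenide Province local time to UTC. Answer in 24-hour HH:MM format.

1 February 2019 is a Friday, so the first Saturday is February 2.
1 November 2019 is a Friday, so Fridays fall on 1, 8, 15, 22, 29; the last is November 29.
16 December 2019 is outside the daylight-saving period (2 February – 29 November), so Fenide Province is on standard time, UTC−06:00.
04:00 local + 6h = 10:00 UTC.

10:00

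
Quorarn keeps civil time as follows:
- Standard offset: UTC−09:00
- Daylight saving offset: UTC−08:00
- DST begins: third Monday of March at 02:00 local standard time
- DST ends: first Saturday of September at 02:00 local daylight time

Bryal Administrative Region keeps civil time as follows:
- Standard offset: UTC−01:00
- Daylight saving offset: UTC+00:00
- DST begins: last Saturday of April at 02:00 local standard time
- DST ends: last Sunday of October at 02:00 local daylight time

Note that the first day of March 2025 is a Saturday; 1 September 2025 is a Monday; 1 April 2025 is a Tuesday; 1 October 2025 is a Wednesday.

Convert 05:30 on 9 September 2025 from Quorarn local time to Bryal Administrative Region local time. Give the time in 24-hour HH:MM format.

14:30

1 March 2025 is a Saturday, so the first Monday is March 3 and the third is March 17.
1 September 2025 is a Monday, so the first Saturday is September 6.
9 September 2025 is outside the daylight-saving period (17 March – 6 September), so Quorarn is on standard time, UTC−09:00.
05:30 Quorarn + 9h = 14:30 UTC.
1 April 2025 is a Tuesday, so Saturdays fall on 5, 12, 19, 26; the last is April 26.
1 October 2025 is a Wednesday, so Sundays fall on 5, 12, 19, 26; the last is October 26.
At the standard offset (UTC−01:00), 14:30 UTC − 1h = 13:30 Bryal Administrative Region standard time.
The standard-time date in Bryal Administrative Region, 9 September 2025, falls between 26 April and 26 October, so daylight saving is in effect and Bryal Administrative Region is at UTC+00:00.
14:30 UTC + 0h = 14:30 Bryal Administrative Region.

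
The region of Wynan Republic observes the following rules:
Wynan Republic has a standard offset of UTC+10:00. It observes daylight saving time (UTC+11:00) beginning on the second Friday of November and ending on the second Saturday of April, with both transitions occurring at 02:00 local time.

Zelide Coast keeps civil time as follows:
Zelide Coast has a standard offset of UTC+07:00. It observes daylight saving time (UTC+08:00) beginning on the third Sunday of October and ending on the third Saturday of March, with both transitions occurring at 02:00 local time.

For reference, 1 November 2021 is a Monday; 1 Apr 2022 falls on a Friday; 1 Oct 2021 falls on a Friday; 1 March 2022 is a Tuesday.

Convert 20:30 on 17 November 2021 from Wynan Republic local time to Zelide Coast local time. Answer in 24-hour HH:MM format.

1 November 2021 is a Monday, so the first Friday is November 5 and the second is November 12.
1 April 2022 is a Friday, so the first Saturday is April 2 and the second is April 9.
Daylight saving runs 12 November 2021 – 9 April 2022; 17 November 2021 is inside that window, so Wynan Republic is at UTC+11:00.
20:30 Wynan Republic − 11h = 09:30 UTC.
1 October 2021 is a Friday, so the first Sunday is October 3 and the third is October 17.
1 March 2022 is a Tuesday, so the first Saturday is March 5 and the third is March 19.
At the standard offset (UTC+07:00), 09:30 UTC + 7h = 16:30 Zelide Coast standard time.
The standard-time date in Zelide Coast, 17 November 2021, lies within the daylight-saving period (17 October 2021 – 19 March 2022), so Zelide Coast is on daylight time, UTC+08:00.
09:30 UTC + 8h = 17:30 Zelide Coast.

17:30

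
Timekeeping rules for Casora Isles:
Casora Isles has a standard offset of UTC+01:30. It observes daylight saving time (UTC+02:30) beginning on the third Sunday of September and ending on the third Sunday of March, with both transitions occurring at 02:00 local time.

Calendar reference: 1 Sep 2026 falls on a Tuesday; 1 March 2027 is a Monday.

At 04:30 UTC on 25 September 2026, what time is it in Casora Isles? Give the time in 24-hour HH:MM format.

1 September 2026 is a Tuesday, so the first Sunday is September 6 and the third is September 20.
1 March 2027 is a Monday, so the first Sunday is March 7 and the third is March 21.
At the standard offset (UTC+01:30), 04:30 UTC + 1h30m = 06:00 Casora Isles standard time.
Daylight saving runs 20 September 2026 – 21 March 2027; the standard-time date in Casora Isles, 25 September 2026, is inside that window, so Casora Isles is at UTC+02:30.
04:30 UTC + 2h30m = 07:00 local.

07:00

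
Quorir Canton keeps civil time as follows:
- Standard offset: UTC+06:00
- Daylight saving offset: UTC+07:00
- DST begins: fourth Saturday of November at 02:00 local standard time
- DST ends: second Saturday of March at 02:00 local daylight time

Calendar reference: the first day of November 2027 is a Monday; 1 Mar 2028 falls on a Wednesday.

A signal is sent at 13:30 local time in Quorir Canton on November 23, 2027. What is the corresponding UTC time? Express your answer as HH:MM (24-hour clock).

1 November 2027 is a Monday, so the first Saturday is November 6 and the fourth is November 27.
1 March 2028 is a Wednesday, so the first Saturday is March 4 and the second is March 11.
November 23, 2027 does not fall between 27 November 2027 and 11 March 2028, so daylight saving is not in effect and Quorir Canton is at UTC+06:00.
13:30 local − 6h = 07:30 UTC.

07:30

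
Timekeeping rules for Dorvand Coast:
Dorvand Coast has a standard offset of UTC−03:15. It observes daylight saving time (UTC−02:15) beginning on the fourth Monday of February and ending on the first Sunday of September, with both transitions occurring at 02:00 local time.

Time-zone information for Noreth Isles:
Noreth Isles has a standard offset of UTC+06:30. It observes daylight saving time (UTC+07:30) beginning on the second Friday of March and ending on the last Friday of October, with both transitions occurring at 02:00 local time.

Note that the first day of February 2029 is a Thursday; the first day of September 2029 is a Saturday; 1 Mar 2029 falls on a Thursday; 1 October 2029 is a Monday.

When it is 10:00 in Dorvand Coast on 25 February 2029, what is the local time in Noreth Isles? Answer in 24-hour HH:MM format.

1 February 2029 is a Thursday, so the first Monday is February 5 and the fourth is February 26.
1 September 2029 is a Saturday, so the first Sunday is September 2.
25 February 2029 does not fall between 26 February and 2 September, so daylight saving is not in effect and Dorvand Coast is at UTC−03:15.
10:00 Dorvand Coast + 3h15m = 13:15 UTC.
1 March 2029 is a Thursday, so the first Friday is March 2 and the second is March 9.
1 October 2029 is a Monday, so Fridays fall on 5, 12, 19, 26; the last is October 26.
At the standard offset (UTC+06:30), 13:15 UTC + 6h30m = 19:45 Noreth Isles standard time.
The standard-time date in Noreth Isles, 25 February 2029, is outside the daylight-saving period (9 March – 26 October), so Noreth Isles is on standard time, UTC+06:30.
13:15 UTC + 6h30m = 19:45 Noreth Isles.

19:45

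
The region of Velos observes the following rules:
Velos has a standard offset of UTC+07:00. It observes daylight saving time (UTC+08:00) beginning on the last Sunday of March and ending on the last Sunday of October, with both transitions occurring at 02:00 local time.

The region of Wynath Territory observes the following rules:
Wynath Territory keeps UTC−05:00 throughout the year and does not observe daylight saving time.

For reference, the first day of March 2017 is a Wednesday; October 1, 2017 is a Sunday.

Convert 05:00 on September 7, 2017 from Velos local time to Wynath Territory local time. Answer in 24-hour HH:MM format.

1 March 2017 is a Wednesday, so Sundays fall on 5, 12, 19, 26; the last is March 26.
1 October 2017 is a Sunday, so Sundays fall on 1, 8, 15, 22, 29; the last is October 29.
September 7, 2017 falls between 26 March and 29 October, so daylight saving is in effect and Velos is at UTC+08:00.
05:00 Velos − 8h = 21:00 UTC (rolling into the previous day, 6 September 2017).
Wynath Territory has no daylight saving, so its offset is UTC−05:00 year-round.
21:00 UTC − 5h = 16:00 Wynath Territory.

16:00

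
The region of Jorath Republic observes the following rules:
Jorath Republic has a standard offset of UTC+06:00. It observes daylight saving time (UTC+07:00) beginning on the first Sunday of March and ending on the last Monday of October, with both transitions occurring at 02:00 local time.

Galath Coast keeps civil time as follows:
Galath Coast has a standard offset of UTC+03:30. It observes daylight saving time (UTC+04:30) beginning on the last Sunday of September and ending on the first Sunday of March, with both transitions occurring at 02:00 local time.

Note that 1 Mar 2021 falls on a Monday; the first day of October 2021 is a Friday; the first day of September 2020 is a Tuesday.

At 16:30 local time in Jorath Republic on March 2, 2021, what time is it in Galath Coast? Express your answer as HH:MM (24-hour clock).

1 March 2021 is a Monday, so the first Sunday is March 7.
1 October 2021 is a Friday, so Mondays fall on 4, 11, 18, 25; the last is October 25.
Daylight saving runs 7 March – 25 October; March 2, 2021 is outside that window, so Jorath Republic is on standard time at UTC+06:00.
16:30 Jorath Republic − 6h = 10:30 UTC.
1 September 2020 is a Tuesday, so Sundays fall on 6, 13, 20, 27; the last is September 27.
1 March 2021 is a Monday, so the first Sunday is March 7.
At the standard offset (UTC+03:30), 10:30 UTC + 3h30m = 14:00 Galath Coast standard time.
Daylight saving runs 27 September 2020 – 7 March 2021; the standard-time date in Galath Coast, March 2, 2021, is inside that window, so Galath Coast is at UTC+04:30.
10:30 UTC + 4h30m = 15:00 Galath Coast.

15:00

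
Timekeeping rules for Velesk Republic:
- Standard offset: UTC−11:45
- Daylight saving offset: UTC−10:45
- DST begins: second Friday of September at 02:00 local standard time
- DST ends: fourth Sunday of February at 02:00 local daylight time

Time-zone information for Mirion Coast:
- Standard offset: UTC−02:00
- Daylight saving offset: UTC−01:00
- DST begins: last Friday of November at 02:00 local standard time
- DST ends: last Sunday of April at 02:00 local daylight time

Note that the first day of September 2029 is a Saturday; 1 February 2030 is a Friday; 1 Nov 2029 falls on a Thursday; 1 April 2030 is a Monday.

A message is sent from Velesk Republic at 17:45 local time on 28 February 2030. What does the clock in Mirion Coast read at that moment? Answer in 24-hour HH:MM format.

1 September 2029 is a Saturday, so the first Friday is September 7 and the second is September 14.
1 February 2030 is a Friday, so the first Sunday is February 3 and the fourth is February 24.
Daylight saving runs 14 September 2029 – 24 February 2030; 28 February 2030 is outside that window, so Velesk Republic is on standard time at UTC−11:45.
17:45 Velesk Republic + 11h45m = 05:30 UTC (rolling into the next day, 1 March 2030).
1 November 2029 is a Thursday, so Fridays fall on 2, 9, 16, 23, 30; the last is November 30.
1 April 2030 is a Monday, so Sundays fall on 7, 14, 21, 28; the last is April 28.
At the standard offset (UTC−02:00), 05:30 UTC − 2h = 03:30 Mirion Coast standard time.
Daylight saving runs 30 November 2029 – 28 April 2030; the standard-time date in Mirion Coast, 1 March 2030, is inside that window, so Mirion Coast is at UTC−01:00.
05:30 UTC − 1h = 04:30 Mirion Coast.

04:30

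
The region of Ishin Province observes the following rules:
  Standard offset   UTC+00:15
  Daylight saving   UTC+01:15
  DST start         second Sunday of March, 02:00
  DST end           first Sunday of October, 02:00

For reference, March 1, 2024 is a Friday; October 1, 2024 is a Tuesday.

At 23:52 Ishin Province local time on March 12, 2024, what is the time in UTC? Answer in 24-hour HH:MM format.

22:37

1 March 2024 is a Friday, so the first Sunday is March 3 and the second is March 10.
1 October 2024 is a Tuesday, so the first Sunday is October 6.
Daylight saving runs 10 March – 6 October; March 12, 2024 is inside that window, so Ishin Province is at UTC+01:15.
23:52 local − 1h15m = 22:37 UTC.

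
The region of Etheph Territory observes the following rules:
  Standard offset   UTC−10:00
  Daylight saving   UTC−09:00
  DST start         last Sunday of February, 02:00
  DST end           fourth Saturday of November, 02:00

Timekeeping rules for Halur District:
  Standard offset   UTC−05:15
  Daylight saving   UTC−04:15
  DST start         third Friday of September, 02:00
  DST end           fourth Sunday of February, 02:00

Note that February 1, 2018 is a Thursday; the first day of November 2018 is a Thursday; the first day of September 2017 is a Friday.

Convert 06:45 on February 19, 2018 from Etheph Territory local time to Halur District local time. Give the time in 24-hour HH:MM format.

1 February 2018 is a Thursday, so Sundays fall on 4, 11, 18, 25; the last is February 25.
1 November 2018 is a Thursday, so the first Saturday is November 3 and the fourth is November 24.
February 19, 2018 does not fall between 25 February and 24 November, so daylight saving is not in effect and Etheph Territory is at UTC−10:00.
06:45 Etheph Territory + 10h = 16:45 UTC.
1 September 2017 is a Friday, so the first Friday is September 1 and the third is September 15.
1 February 2018 is a Thursday, so the first Sunday is February 4 and the fourth is February 25.
At the standard offset (UTC−05:15), 16:45 UTC − 5h15m = 11:30 Halur District standard time.
The standard-time date in Halur District, February 19, 2018, falls between 15 September 2017 and 25 February 2018, so daylight saving is in effect and Halur District is at UTC−04:15.
16:45 UTC − 4h15m = 12:30 Halur District.

12:30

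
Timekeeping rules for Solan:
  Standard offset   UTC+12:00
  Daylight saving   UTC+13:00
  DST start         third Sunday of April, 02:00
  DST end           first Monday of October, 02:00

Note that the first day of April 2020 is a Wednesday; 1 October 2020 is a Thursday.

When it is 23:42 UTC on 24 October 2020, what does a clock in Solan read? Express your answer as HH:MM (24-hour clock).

1 April 2020 is a Wednesday, so the first Sunday is April 5 and the third is April 19.
1 October 2020 is a Thursday, so the first Monday is October 5.
At the standard offset (UTC+12:00), 23:42 UTC + 12h = 11:42 Solan standard time (rolling into the next day, 25 October 2020).
Daylight saving runs 19 April – 5 October; the standard-time date in Solan, 25 October 2020, is outside that window, so Solan is on standard time at UTC+12:00.
23:42 UTC + 12h = 11:42 local (rolling into the next day, 25 October 2020).

11:42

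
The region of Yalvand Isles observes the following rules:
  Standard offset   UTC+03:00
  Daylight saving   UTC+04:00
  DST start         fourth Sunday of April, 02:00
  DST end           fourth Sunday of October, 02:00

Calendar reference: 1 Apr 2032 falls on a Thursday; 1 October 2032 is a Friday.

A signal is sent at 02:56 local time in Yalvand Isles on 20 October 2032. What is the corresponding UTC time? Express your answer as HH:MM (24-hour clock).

1 April 2032 is a Thursday, so the first Sunday is April 4 and the fourth is April 25.
1 October 2032 is a Friday, so the first Sunday is October 3 and the fourth is October 24.
Daylight saving runs 25 April – 24 October; 20 October 2032 is inside that window, so Yalvand Isles is at UTC+04:00.
02:56 local − 4h = 22:56 UTC (rolling into the previous day, 19 October 2032).

22:56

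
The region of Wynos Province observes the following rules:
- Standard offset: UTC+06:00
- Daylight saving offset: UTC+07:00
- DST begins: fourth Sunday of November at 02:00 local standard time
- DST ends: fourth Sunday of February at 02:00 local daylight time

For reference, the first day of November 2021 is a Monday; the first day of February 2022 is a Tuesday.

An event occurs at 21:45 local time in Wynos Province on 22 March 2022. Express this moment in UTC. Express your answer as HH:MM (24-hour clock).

1 November 2021 is a Monday, so the first Sunday is November 7 and the fourth is November 28.
1 February 2022 is a Tuesday, so the first Sunday is February 6 and the fourth is February 27.
Daylight saving runs 28 November 2021 – 27 February 2022; 22 March 2022 is outside that window, so Wynos Province is on standard time at UTC+06:00.
21:45 local − 6h = 15:45 UTC.

15:45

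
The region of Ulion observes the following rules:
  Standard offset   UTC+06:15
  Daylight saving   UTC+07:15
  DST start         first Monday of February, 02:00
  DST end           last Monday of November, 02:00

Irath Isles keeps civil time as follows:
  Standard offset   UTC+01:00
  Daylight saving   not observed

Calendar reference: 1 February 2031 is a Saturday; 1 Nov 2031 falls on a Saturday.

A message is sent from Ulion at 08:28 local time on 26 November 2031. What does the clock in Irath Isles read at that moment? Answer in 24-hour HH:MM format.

03:13

1 February 2031 is a Saturday, so the first Monday is February 3.
1 November 2031 is a Saturday, so Mondays fall on 3, 10, 17, 24; the last is November 24.
26 November 2031 does not fall between 3 February and 24 November, so daylight saving is not in effect and Ulion is at UTC+06:15.
08:28 Ulion − 6h15m = 02:13 UTC.
Irath Isles has no daylight saving, so its offset is UTC+01:00 year-round.
02:13 UTC + 1h = 03:13 Irath Isles.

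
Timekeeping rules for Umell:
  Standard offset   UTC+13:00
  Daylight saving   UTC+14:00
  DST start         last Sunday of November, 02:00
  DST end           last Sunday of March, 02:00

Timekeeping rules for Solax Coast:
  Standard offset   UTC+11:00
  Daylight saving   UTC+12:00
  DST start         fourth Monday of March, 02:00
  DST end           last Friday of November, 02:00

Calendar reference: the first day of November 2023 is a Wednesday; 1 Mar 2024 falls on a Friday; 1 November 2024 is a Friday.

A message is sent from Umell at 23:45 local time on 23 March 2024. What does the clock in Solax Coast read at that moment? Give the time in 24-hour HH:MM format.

1 November 2023 is a Wednesday, so Sundays fall on 5, 12, 19, 26; the last is November 26.
1 March 2024 is a Friday, so Sundays fall on 3, 10, 17, 24, 31; the last is March 31.
Daylight saving runs 26 November 2023 – 31 March 2024; 23 March 2024 is inside that window, so Umell is at UTC+14:00.
23:45 Umell − 14h = 09:45 UTC.
1 March 2024 is a Friday, so the first Monday is March 4 and the fourth is March 25.
1 November 2024 is a Friday, so Fridays fall on 1, 8, 15, 22, 29; the last is November 29.
At the standard offset (UTC+11:00), 09:45 UTC + 11h = 20:45 Solax Coast standard time.
The standard-time date in Solax Coast, 23 March 2024, does not fall between 25 March and 29 November, so daylight saving is not in effect and Solax Coast is at UTC+11:00.
09:45 UTC + 11h = 20:45 Solax Coast.

20:45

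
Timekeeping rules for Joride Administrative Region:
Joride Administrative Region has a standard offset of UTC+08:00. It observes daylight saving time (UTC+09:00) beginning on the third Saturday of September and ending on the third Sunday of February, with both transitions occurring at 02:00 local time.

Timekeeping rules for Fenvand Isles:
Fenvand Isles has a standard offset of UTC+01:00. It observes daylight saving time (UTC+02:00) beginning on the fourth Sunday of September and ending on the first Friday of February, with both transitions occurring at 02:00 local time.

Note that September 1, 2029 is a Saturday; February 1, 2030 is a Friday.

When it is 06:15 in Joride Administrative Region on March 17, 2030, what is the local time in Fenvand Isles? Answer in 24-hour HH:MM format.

23:15

1 September 2029 is a Saturday, so the first Saturday is September 1 and the third is September 15.
1 February 2030 is a Friday, so the first Sunday is February 3 and the third is February 17.
March 17, 2030 does not fall between 15 September 2029 and 17 February 2030, so daylight saving is not in effect and Joride Administrative Region is at UTC+08:00.
06:15 Joride Administrative Region − 8h = 22:15 UTC (rolling into the previous day, 16 March 2030).
1 September 2029 is a Saturday, so the first Sunday is September 2 and the fourth is September 23.
1 February 2030 is a Friday, so the first Friday is February 1.
At the standard offset (UTC+01:00), 22:15 UTC + 1h = 23:15 Fenvand Isles standard time.
The standard-time date in Fenvand Isles, March 16, 2030, is outside the daylight-saving period (23 September 2029 – 1 February 2030), so Fenvand Isles is on standard time, UTC+01:00.
22:15 UTC + 1h = 23:15 Fenvand Isles.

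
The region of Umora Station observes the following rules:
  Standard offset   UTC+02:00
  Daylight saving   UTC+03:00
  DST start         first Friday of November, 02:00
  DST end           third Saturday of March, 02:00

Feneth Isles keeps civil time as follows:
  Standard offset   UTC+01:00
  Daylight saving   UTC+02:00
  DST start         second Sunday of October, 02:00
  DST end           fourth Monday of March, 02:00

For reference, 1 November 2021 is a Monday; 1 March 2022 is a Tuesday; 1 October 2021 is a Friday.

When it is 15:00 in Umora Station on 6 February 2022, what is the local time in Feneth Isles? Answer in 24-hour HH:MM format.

1 November 2021 is a Monday, so the first Friday is November 5.
1 March 2022 is a Tuesday, so the first Saturday is March 5 and the third is March 19.
6 February 2022 lies within the daylight-saving period (5 November 2021 – 19 March 2022), so Umora Station is on daylight time, UTC+03:00.
15:00 Umora Station − 3h = 12:00 UTC.
1 October 2021 is a Friday, so the first Sunday is October 3 and the second is October 10.
1 March 2022 is a Tuesday, so the first Monday is March 7 and the fourth is March 28.
At the standard offset (UTC+01:00), 12:00 UTC + 1h = 13:00 Feneth Isles standard time.
Daylight saving runs 10 October 2021 – 28 March 2022; the standard-time date in Feneth Isles, 6 February 2022, is inside that window, so Feneth Isles is at UTC+02:00.
12:00 UTC + 2h = 14:00 Feneth Isles.

14:00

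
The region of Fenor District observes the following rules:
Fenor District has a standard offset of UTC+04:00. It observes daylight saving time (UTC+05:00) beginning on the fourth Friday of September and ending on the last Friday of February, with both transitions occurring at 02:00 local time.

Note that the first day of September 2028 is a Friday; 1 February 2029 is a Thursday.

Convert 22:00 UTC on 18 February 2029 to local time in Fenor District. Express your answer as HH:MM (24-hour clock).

03:00

1 September 2028 is a Friday, so the first Friday is September 1 and the fourth is September 22.
1 February 2029 is a Thursday, so Fridays fall on 2, 9, 16, 23; the last is February 23.
At the standard offset (UTC+04:00), 22:00 UTC + 4h = 02:00 Fenor District standard time (rolling into the next day, 19 February 2029).
The standard-time date in Fenor District, 19 February 2029, falls between 22 September 2028 and 23 February 2029, so daylight saving is in effect and Fenor District is at UTC+05:00.
22:00 UTC + 5h = 03:00 local (rolling into the next day, 19 February 2029).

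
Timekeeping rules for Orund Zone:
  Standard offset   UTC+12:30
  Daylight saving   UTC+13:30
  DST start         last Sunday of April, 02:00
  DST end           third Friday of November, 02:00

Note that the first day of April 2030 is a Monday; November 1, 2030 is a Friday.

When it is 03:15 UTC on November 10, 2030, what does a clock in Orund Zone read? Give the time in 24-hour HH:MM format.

1 April 2030 is a Monday, so Sundays fall on 7, 14, 21, 28; the last is April 28.
1 November 2030 is a Friday, so the first Friday is November 1 and the third is November 15.
At the standard offset (UTC+12:30), 03:15 UTC + 12h30m = 15:45 Orund Zone standard time.
Daylight saving runs 28 April – 15 November; the standard-time date in Orund Zone, November 10, 2030, is inside that window, so Orund Zone is at UTC+13:30.
03:15 UTC + 13h30m = 16:45 local.

16:45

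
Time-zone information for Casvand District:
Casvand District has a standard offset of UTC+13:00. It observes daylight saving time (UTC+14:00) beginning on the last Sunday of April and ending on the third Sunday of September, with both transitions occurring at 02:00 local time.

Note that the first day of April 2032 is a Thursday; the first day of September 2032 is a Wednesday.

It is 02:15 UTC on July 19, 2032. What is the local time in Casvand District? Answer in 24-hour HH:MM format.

16:15

1 April 2032 is a Thursday, so Sundays fall on 4, 11, 18, 25; the last is April 25.
1 September 2032 is a Wednesday, so the first Sunday is September 5 and the third is September 19.
At the standard offset (UTC+13:00), 02:15 UTC + 13h = 15:15 Casvand District standard time.
Daylight saving runs 25 April – 19 September; the standard-time date in Casvand District, July 19, 2032, is inside that window, so Casvand District is at UTC+14:00.
02:15 UTC + 14h = 16:15 local.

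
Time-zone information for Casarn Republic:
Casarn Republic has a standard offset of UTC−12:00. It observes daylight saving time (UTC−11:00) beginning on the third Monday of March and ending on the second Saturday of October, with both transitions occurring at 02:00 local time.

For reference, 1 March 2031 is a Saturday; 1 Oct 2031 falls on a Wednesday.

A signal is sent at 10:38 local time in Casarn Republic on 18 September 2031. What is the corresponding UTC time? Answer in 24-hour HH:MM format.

21:38

1 March 2031 is a Saturday, so the first Monday is March 3 and the third is March 17.
1 October 2031 is a Wednesday, so the first Saturday is October 4 and the second is October 11.
18 September 2031 falls between 17 March and 11 October, so daylight saving is in effect and Casarn Republic is at UTC−11:00.
10:38 local + 11h = 21:38 UTC.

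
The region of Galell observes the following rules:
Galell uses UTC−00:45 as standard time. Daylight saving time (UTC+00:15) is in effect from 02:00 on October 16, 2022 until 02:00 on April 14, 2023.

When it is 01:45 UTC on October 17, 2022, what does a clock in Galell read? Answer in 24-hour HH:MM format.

At the standard offset (UTC−00:45), 01:45 UTC − 0h45m = 01:00 Galell standard time.
Daylight saving runs 16 October 2022 – 14 April 2023; the standard-time date in Galell, October 17, 2022, is inside that window, so Galell is at UTC+00:15.
01:45 UTC + 0h15m = 02:00 local.

02:00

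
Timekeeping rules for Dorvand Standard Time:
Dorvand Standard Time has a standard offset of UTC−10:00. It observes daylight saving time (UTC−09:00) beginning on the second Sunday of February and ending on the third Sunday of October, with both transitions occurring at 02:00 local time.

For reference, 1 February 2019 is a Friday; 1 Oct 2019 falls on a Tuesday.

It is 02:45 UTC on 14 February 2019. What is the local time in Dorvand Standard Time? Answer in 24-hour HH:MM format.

1 February 2019 is a Friday, so the first Sunday is February 3 and the second is February 10.
1 October 2019 is a Tuesday, so the first Sunday is October 6 and the third is October 20.
At the standard offset (UTC−10:00), 02:45 UTC − 10h = 16:45 Dorvand Standard Time standard time (rolling into the previous day, 13 February 2019).
The standard-time date in Dorvand Standard Time, 13 February 2019, falls between 10 February and 20 October, so daylight saving is in effect and Dorvand Standard Time is at UTC−09:00.
02:45 UTC − 9h = 17:45 local (rolling into the previous day, 13 February 2019).

17:45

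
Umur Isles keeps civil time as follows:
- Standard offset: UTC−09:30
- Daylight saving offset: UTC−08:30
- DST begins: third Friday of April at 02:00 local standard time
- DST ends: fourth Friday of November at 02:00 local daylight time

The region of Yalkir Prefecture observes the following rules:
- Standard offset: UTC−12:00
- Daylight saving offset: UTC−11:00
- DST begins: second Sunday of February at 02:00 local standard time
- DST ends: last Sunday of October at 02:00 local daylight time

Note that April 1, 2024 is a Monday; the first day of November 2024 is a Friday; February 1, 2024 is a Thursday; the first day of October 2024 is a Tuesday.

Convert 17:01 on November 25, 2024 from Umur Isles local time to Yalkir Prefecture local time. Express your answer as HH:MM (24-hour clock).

14:31

1 April 2024 is a Monday, so the first Friday is April 5 and the third is April 19.
1 November 2024 is a Friday, so the first Friday is November 1 and the fourth is November 22.
November 25, 2024 does not fall between 19 April and 22 November, so daylight saving is not in effect and Umur Isles is at UTC−09:30.
17:01 Umur Isles + 9h30m = 02:31 UTC (rolling into the next day, 26 November 2024).
1 February 2024 is a Thursday, so the first Sunday is February 4 and the second is February 11.
1 October 2024 is a Tuesday, so Sundays fall on 6, 13, 20, 27; the last is October 27.
At the standard offset (UTC−12:00), 02:31 UTC − 12h = 14:31 Yalkir Prefecture standard time (rolling into the previous day, 25 November 2024).
The standard-time date in Yalkir Prefecture, November 25, 2024, does not fall between 11 February and 27 October, so daylight saving is not in effect and Yalkir Prefecture is at UTC−12:00.
02:31 UTC − 12h = 14:31 Yalkir Prefecture (rolling into the previous day, 25 November 2024).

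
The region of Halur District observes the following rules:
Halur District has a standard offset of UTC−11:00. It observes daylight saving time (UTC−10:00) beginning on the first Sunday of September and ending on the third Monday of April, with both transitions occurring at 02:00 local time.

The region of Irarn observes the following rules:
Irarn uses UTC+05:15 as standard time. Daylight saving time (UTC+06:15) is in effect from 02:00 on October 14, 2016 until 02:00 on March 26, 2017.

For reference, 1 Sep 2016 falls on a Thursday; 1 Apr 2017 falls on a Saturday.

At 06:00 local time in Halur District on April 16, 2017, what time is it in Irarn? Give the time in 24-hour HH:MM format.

21:15

1 September 2016 is a Thursday, so the first Sunday is September 4.
1 April 2017 is a Saturday, so the first Monday is April 3 and the third is April 17.
April 16, 2017 lies within the daylight-saving period (4 September 2016 – 17 April 2017), so Halur District is on daylight time, UTC−10:00.
06:00 Halur District + 10h = 16:00 UTC.
At the standard offset (UTC+05:15), 16:00 UTC + 5h15m = 21:15 Irarn standard time.
Daylight saving runs 14 October 2016 – 26 March 2017; the standard-time date in Irarn, April 16, 2017, is outside that window, so Irarn is on standard time at UTC+05:15.
16:00 UTC + 5h15m = 21:15 Irarn.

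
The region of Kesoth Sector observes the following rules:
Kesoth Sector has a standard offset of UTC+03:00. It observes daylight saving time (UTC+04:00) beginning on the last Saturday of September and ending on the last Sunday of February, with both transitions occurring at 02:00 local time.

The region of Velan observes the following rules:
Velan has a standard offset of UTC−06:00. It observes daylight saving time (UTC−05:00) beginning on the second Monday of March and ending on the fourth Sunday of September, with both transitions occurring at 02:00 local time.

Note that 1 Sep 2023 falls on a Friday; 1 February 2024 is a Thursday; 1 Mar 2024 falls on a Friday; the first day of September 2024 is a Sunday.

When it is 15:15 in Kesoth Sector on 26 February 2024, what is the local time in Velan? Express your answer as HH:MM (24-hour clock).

06:15

1 September 2023 is a Friday, so Saturdays fall on 2, 9, 16, 23, 30; the last is September 30.
1 February 2024 is a Thursday, so Sundays fall on 4, 11, 18, 25; the last is February 25.
26 February 2024 does not fall between 30 September 2023 and 25 February 2024, so daylight saving is not in effect and Kesoth Sector is at UTC+03:00.
15:15 Kesoth Sector − 3h = 12:15 UTC.
1 March 2024 is a Friday, so the first Monday is March 4 and the second is March 11.
1 September 2024 is a Sunday, so the first Sunday is September 1 and the fourth is September 22.
At the standard offset (UTC−06:00), 12:15 UTC − 6h = 06:15 Velan standard time.
Daylight saving runs 11 March – 22 September; the standard-time date in Velan, 26 February 2024, is outside that window, so Velan is on standard time at UTC−06:00.
12:15 UTC − 6h = 06:15 Velan.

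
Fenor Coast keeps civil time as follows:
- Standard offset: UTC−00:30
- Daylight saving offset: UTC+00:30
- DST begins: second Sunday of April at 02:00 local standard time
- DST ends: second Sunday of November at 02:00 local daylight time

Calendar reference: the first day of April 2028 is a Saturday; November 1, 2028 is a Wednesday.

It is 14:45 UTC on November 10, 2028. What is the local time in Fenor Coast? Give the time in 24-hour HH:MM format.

15:15

1 April 2028 is a Saturday, so the first Sunday is April 2 and the second is April 9.
1 November 2028 is a Wednesday, so the first Sunday is November 5 and the second is November 12.
At the standard offset (UTC−00:30), 14:45 UTC − 0h30m = 14:15 Fenor Coast standard time.
Daylight saving runs 9 April – 12 November; the standard-time date in Fenor Coast, November 10, 2028, is inside that window, so Fenor Coast is at UTC+00:30.
14:45 UTC + 0h30m = 15:15 local.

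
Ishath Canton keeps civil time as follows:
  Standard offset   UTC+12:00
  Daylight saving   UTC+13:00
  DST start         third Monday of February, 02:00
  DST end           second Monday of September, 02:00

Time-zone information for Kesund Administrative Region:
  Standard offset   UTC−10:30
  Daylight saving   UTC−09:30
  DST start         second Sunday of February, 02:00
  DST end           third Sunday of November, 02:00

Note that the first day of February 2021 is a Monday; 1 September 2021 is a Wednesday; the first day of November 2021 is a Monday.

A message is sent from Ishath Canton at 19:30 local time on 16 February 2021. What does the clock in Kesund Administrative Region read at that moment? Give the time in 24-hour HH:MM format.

21:00

1 February 2021 is a Monday, so the first Monday is February 1 and the third is February 15.
1 September 2021 is a Wednesday, so the first Monday is September 6 and the second is September 13.
Daylight saving runs 15 February – 13 September; 16 February 2021 is inside that window, so Ishath Canton is at UTC+13:00.
19:30 Ishath Canton − 13h = 06:30 UTC.
1 February 2021 is a Monday, so the first Sunday is February 7 and the second is February 14.
1 November 2021 is a Monday, so the first Sunday is November 7 and the third is November 21.
At the standard offset (UTC−10:30), 06:30 UTC − 10h30m = 20:00 Kesund Administrative Region standard time (rolling into the previous day, 15 February 2021).
The standard-time date in Kesund Administrative Region, 15 February 2021, lies within the daylight-saving period (14 February – 21 November), so Kesund Administrative Region is on daylight time, UTC−09:30.
06:30 UTC − 9h30m = 21:00 Kesund Administrative Region (rolling into the previous day, 15 February 2021).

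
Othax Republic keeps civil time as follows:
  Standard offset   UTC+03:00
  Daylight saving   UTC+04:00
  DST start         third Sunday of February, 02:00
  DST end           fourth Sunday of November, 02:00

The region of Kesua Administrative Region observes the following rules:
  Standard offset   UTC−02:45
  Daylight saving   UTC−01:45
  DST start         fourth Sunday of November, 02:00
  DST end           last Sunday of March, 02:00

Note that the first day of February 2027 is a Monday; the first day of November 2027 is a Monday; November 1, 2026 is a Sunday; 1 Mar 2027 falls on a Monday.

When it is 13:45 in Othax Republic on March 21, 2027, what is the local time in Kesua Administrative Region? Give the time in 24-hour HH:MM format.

08:00

1 February 2027 is a Monday, so the first Sunday is February 7 and the third is February 21.
1 November 2027 is a Monday, so the first Sunday is November 7 and the fourth is November 28.
March 21, 2027 lies within the daylight-saving period (21 February – 28 November), so Othax Republic is on daylight time, UTC+04:00.
13:45 Othax Republic − 4h = 09:45 UTC.
1 November 2026 is a Sunday, so the first Sunday is November 1 and the fourth is November 22.
1 March 2027 is a Monday, so Sundays fall on 7, 14, 21, 28; the last is March 28.
At the standard offset (UTC−02:45), 09:45 UTC − 2h45m = 07:00 Kesua Administrative Region standard time.
The standard-time date in Kesua Administrative Region, March 21, 2027, falls between 22 November 2026 and 28 March 2027, so daylight saving is in effect and Kesua Administrative Region is at UTC−01:45.
09:45 UTC − 1h45m = 08:00 Kesua Administrative Region.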